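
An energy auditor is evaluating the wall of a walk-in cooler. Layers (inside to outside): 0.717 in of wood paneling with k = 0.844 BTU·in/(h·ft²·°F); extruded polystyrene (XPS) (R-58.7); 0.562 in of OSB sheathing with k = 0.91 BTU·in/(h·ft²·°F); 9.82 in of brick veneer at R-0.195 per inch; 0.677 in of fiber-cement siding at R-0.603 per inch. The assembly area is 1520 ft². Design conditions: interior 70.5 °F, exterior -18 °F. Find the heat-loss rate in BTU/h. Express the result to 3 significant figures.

2150 BTU/h

0.717/0.844 = 0.8495
0.562/0.91 = 0.6176
9.82 × 0.195 = 1.915
0.677 × 0.603 = 0.4082
R_total = 0.8495 + 58.7 + 0.6176 + 1.915 + 0.4082 = 62.49 ft²·°F·h/BTU
Q = A·ΔT/R = 1520 × (70.5 − (-18)) / 62.49 = 2153 BTU/h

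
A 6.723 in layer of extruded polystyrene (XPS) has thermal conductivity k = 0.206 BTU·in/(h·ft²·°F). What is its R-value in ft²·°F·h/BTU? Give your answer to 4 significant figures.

32.64 ft²·°F·h/BTU

R = L/k = 6.723/0.206 = 32.636 ft²·°F·h/BTU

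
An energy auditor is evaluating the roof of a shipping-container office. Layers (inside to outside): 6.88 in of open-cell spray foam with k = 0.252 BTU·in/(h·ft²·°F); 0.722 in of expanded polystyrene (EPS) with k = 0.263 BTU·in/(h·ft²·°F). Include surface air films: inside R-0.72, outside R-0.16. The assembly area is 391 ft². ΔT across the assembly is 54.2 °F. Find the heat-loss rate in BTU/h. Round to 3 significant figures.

685 BTU/h

6.88/0.252 = 27.3
0.722/0.263 = 2.745
R_total = 0.72 + 27.3 + 2.745 + 0.16 = 30.93 ft²·°F·h/BTU
Q = A·ΔT/R = 391 × 54.2 / 30.93 = 685.2 BTU/h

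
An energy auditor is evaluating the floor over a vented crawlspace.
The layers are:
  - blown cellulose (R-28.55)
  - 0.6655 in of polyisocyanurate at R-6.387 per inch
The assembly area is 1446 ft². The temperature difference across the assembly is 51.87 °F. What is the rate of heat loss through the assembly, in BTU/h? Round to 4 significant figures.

2287 BTU/h

0.6655 × 6.387 = 4.2505
R_total = 28.55 + 4.2505 = 32.801 ft²·°F·h/BTU
Q = A·ΔT/R = 1446 × 51.87 / 32.801 = 2286.7 BTU/h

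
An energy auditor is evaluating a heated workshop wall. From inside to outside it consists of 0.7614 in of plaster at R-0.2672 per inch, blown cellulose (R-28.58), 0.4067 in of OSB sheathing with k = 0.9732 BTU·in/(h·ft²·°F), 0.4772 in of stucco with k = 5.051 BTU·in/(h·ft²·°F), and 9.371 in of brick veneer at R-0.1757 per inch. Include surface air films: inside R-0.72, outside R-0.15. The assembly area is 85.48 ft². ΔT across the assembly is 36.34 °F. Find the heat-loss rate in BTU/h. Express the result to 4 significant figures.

0.7614 × 0.2672 = 0.20345
0.4067/0.9732 = 0.4179
0.4772/5.051 = 0.094476
9.371 × 0.1757 = 1.6465
R_total = 0.72 + 0.20345 + 28.58 + 0.4179 + 0.094476 + 1.6465 + 0.15 = 31.812 ft²·°F·h/BTU
Q = A·ΔT/R = 85.48 × 36.34 / 31.812 = 97.646 BTU/h

97.65 BTU/h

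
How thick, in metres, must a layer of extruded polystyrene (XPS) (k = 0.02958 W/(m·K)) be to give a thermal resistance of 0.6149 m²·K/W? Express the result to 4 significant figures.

0.01819 m

L = R·k = 0.6149 × 0.02958 = 0.018189 m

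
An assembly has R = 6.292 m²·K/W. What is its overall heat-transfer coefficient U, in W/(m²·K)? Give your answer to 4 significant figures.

0.1589 W/(m²·K)

U = 1/R = 1/6.292 = 0.15893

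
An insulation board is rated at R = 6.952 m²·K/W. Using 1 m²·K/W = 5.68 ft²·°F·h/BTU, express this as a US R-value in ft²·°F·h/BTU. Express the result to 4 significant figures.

R_US = 6.952 × 5.68 = 39.487

39.49 ft²·°F·h/BTU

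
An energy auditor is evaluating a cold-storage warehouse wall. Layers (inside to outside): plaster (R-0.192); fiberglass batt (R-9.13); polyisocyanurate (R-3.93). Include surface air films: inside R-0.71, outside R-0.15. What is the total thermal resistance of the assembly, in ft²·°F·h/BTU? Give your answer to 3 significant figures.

R_total = 0.71 + 0.192 + 9.13 + 3.93 + 0.15 = 14.11 ft²·°F·h/BTU

14.1 ft²·°F·h/BTU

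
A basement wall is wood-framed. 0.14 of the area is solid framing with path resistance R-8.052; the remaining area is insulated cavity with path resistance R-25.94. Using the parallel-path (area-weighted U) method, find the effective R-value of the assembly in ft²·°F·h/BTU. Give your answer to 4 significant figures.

U_eff = 0.86/25.94 + 0.14/8.052 = 0.033153 + 0.017387 = 0.05054
R_eff = 1/U_eff = 19.786 ft²·°F·h/BTU

19.79 ft²·°F·h/BTU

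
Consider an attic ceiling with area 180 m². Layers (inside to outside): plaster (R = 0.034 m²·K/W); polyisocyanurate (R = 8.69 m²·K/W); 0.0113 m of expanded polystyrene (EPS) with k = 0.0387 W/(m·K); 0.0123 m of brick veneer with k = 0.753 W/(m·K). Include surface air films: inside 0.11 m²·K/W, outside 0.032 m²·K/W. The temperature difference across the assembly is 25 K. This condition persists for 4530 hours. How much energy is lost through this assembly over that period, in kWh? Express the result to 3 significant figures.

2220 kWh

0.0113/0.0387 = 0.292
0.0123/0.753 = 0.01633
R_total = 0.11 + 0.034 + 8.69 + 0.292 + 0.01633 + 0.032 = 9.174 m²·K/W
Q = 180 × 25 / 9.174 = 490.5 W
E = 490.5 W × 4530 h / 1000 = 2222 kWh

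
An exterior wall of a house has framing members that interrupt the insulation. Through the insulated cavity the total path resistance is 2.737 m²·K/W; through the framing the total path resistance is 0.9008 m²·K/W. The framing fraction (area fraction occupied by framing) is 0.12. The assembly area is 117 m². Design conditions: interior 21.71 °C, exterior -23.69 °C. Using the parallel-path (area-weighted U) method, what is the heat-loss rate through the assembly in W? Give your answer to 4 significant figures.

2415 W

U_eff = 0.88/2.737 + 0.12/0.9008 = 0.32152 + 0.13321 = 0.45473
R_eff = 1/U_eff = 2.1991 m²·K/W
Q = 117 × (21.71 − (-23.69)) / 2.1991 = 2415.5 W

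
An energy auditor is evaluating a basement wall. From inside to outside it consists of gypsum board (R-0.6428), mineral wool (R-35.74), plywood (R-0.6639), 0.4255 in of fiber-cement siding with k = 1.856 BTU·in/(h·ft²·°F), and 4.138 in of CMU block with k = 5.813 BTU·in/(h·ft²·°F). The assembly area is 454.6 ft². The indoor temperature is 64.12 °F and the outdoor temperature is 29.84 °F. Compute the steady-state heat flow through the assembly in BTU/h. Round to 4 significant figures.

0.4255/1.856 = 0.22926
4.138/5.813 = 0.71185
R_total = 0.6428 + 35.74 + 0.6639 + 0.22926 + 0.71185 = 37.988 ft²·°F·h/BTU
Q = A·ΔT/R = 454.6 × (64.12 − 29.84) / 37.988 = 410.23 BTU/h

410.2 BTU/h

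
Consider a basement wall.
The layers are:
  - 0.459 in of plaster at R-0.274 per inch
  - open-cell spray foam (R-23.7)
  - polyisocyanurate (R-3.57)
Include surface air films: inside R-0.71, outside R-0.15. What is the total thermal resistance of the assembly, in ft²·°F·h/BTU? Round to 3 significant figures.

0.459 × 0.274 = 0.1258
R_total = 0.71 + 0.1258 + 23.7 + 3.57 + 0.15 = 28.26 ft²·°F·h/BTU

28.3 ft²·°F·h/BTU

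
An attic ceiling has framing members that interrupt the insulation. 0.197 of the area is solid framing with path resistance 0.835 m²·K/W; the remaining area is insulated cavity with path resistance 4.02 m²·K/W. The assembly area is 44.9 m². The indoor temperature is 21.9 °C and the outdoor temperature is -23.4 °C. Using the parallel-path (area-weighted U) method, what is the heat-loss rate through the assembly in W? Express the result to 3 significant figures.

U_eff = 0.803/4.02 + 0.197/0.835 = 0.1998 + 0.2359 = 0.4357
R_eff = 1/U_eff = 2.295 m²·K/W
Q = 44.9 × (21.9 − (-23.4)) / 2.295 = 886.2 W

886 W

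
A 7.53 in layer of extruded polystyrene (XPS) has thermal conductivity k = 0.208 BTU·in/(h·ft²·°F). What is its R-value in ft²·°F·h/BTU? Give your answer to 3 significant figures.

R = L/k = 7.53/0.208 = 36.2 ft²·°F·h/BTU

36.2 ft²·°F·h/BTU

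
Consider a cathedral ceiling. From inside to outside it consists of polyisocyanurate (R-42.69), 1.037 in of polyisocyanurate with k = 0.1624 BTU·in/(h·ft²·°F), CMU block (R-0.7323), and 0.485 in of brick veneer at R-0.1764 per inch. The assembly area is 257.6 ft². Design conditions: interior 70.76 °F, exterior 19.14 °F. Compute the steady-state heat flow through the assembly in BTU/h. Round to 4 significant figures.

266.5 BTU/h

1.037/0.1624 = 6.3855
0.485 × 0.1764 = 0.085554
R_total = 42.69 + 6.3855 + 0.7323 + 0.085554 = 49.893 ft²·°F·h/BTU
Q = A·ΔT/R = 257.6 × (70.76 − 19.14) / 49.893 = 266.51 BTU/h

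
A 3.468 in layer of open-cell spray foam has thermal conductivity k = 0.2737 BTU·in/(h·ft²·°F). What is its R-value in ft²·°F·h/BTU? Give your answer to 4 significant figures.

R = L/k = 3.468/0.2737 = 12.671 ft²·°F·h/BTU

12.67 ft²·°F·h/BTU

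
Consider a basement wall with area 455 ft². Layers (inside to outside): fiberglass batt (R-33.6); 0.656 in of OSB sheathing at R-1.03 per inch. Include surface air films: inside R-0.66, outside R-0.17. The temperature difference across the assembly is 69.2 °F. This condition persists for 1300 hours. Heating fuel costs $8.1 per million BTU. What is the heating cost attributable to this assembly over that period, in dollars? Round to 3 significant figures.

9.44 dollars

0.656 × 1.03 = 0.6757
R_total = 0.66 + 33.6 + 0.6757 + 0.17 = 35.11 ft²·°F·h/BTU
Q = 455 × 69.2 / 35.11 = 896.9 BTU/h
E = 896.9 × 1300 = 1166000 BTU
Cost = 1166000/10⁶ × 8.1 = $9.444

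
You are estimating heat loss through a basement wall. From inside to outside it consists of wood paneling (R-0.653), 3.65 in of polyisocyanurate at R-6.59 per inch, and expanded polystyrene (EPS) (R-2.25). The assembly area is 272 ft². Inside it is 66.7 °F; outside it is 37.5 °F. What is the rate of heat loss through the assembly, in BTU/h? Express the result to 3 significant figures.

3.65 × 6.59 = 24.05
R_total = 0.653 + 24.05 + 2.25 = 26.96 ft²·°F·h/BTU
Q = A·ΔT/R = 272 × (66.7 − 37.5) / 26.96 = 294.6 BTU/h

295 BTU/h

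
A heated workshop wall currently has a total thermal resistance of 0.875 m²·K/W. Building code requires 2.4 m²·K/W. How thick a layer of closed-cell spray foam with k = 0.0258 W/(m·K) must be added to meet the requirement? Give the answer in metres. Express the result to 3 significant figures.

ΔR = 2.4 − 0.875 = 1.525 m²·K/W
L = ΔR × k = 1.525 × 0.0258 = 0.03934 m

0.0393 m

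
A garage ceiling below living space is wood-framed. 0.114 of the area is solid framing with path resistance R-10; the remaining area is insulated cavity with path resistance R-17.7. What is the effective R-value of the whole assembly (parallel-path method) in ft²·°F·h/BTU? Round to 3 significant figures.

U_eff = 0.886/17.7 + 0.114/10 = 0.05006 + 0.0114 = 0.06146
R_eff = 1/U_eff = 16.27 ft²·°F·h/BTU

16.3 ft²·°F·h/BTU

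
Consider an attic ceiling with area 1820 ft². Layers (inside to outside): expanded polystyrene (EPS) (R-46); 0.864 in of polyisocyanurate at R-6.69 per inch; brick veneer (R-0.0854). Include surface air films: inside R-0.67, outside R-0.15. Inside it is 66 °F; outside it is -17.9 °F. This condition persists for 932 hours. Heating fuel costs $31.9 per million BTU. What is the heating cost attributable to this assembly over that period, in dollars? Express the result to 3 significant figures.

0.864 × 6.69 = 5.78
R_total = 0.67 + 46 + 5.78 + 0.0854 + 0.15 = 52.69 ft²·°F·h/BTU
Q = 1820 × (66 − (-17.9)) / 52.69 = 2898 BTU/h
E = 2898 × 932 = 2701000 BTU
Cost = 2701000/10⁶ × 31.9 = $86.17

86.2 dollars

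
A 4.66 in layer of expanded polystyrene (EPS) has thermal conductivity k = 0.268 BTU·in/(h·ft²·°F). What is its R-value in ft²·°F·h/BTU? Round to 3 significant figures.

R = L/k = 4.66/0.268 = 17.39 ft²·°F·h/BTU

17.4 ft²·°F·h/BTU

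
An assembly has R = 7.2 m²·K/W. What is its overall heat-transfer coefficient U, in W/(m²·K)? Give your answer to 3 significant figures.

0.139 W/(m²·K)

U = 1/R = 1/7.2 = 0.1389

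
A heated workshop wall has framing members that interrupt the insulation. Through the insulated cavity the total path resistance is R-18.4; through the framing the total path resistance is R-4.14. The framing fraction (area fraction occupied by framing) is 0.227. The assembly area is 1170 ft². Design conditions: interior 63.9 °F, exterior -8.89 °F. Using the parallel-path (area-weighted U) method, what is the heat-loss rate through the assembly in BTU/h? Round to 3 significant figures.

8250 BTU/h

U_eff = 0.773/18.4 + 0.227/4.14 = 0.04201 + 0.05483 = 0.09684
R_eff = 1/U_eff = 10.33 ft²·°F·h/BTU
Q = 1170 × (63.9 − (-8.89)) / 10.33 = 8247 BTU/h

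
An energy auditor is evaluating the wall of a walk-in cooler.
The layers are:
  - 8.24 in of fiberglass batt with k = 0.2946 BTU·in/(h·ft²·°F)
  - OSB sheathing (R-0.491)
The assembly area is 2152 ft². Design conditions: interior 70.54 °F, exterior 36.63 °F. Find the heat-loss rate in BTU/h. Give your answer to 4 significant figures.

2564 BTU/h

8.24/0.2946 = 27.97
R_total = 27.97 + 0.491 = 28.461 ft²·°F·h/BTU
Q = A·ΔT/R = 2152 × (70.54 − 36.63) / 28.461 = 2564 BTU/h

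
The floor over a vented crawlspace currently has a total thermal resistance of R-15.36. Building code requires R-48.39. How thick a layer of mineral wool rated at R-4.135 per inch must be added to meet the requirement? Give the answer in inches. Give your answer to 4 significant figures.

7.988 in

ΔR = 48.39 − 15.36 = 33.03 ft²·°F·h/BTU
L = ΔR / (R/in) = 33.03/4.135 = 7.9879 in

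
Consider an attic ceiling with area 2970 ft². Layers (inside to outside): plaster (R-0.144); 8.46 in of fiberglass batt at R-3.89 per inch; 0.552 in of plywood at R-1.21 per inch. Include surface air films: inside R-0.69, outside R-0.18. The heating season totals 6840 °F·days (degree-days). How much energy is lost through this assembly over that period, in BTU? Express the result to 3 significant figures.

8.46 × 3.89 = 32.91
0.552 × 1.21 = 0.6679
R_total = 0.69 + 0.144 + 32.91 + 0.6679 + 0.18 = 34.59 ft²·°F·h/BTU
E = A × HDD × 24 / R = 2970 × 6840 × 24 / 34.59 = 14090000 BTU

14100000 BTU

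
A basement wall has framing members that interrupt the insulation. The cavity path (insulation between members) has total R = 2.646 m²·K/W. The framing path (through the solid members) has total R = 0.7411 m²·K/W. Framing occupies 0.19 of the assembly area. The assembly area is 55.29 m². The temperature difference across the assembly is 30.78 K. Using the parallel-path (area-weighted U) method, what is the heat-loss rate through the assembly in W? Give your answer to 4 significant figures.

U_eff = 0.81/2.646 + 0.19/0.7411 = 0.30612 + 0.25638 = 0.5625
R_eff = 1/U_eff = 1.7778 m²·K/W
Q = 55.29 × 30.78 / 1.7778 = 957.27 W

957.3 W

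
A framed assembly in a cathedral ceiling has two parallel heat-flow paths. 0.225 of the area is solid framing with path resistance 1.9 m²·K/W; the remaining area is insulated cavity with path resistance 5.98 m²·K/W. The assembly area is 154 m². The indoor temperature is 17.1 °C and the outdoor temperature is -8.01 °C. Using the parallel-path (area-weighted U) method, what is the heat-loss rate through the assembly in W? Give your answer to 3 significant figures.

U_eff = 0.775/5.98 + 0.225/1.9 = 0.1296 + 0.1184 = 0.248
R_eff = 1/U_eff = 4.032 m²·K/W
Q = 154 × (17.1 − (-8.01)) / 4.032 = 959.1 W

959 W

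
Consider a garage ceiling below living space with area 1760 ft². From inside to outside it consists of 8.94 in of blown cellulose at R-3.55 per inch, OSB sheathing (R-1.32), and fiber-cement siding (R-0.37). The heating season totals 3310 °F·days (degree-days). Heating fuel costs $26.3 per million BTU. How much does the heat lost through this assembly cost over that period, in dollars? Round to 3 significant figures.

110 dollars

8.94 × 3.55 = 31.74
R_total = 31.74 + 1.32 + 0.37 = 33.43 ft²·°F·h/BTU
E = A × HDD × 24 / R = 1760 × 3310 × 24 / 33.43 = 4183000 BTU
Cost = 4183000/10⁶ × 26.3 = $110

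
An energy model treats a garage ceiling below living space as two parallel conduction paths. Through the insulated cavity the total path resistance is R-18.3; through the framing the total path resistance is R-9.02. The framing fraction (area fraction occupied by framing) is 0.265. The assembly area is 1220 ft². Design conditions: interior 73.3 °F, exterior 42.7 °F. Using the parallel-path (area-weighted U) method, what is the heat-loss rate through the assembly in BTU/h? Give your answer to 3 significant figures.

U_eff = 0.735/18.3 + 0.265/9.02 = 0.04016 + 0.02938 = 0.06954
R_eff = 1/U_eff = 14.38 ft²·°F·h/BTU
Q = 1220 × (73.3 − 42.7) / 14.38 = 2596 BTU/h

2600 BTU/h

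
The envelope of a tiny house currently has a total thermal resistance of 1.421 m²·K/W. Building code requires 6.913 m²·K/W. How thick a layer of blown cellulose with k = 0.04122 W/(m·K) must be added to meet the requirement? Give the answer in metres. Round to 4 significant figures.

ΔR = 6.913 − 1.421 = 5.492 m²·K/W
L = ΔR × k = 5.492 × 0.04122 = 0.22638 m

0.2264 m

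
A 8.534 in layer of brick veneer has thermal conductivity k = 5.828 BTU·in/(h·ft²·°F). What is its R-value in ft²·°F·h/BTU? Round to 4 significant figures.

1.464 ft²·°F·h/BTU

R = L/k = 8.534/5.828 = 1.4643 ft²·°F·h/BTU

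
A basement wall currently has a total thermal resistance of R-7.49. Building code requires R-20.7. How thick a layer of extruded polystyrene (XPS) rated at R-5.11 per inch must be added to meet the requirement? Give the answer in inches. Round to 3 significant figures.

ΔR = 20.7 − 7.49 = 13.21 ft²·°F·h/BTU
L = ΔR / (R/in) = 13.21/5.11 = 2.585 in

2.59 in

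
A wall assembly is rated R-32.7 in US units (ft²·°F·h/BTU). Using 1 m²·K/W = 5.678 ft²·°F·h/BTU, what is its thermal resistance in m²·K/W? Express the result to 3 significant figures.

5.76 m²·K/W

R_SI = 32.7/5.678 = 5.759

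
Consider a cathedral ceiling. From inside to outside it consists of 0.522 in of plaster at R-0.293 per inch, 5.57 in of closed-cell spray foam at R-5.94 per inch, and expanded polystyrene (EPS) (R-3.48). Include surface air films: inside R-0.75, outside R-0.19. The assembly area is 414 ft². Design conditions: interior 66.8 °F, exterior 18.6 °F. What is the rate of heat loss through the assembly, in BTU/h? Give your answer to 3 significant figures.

530 BTU/h

0.522 × 0.293 = 0.1529
5.57 × 5.94 = 33.09
R_total = 0.75 + 0.1529 + 33.09 + 3.48 + 0.19 = 37.66 ft²·°F·h/BTU
Q = A·ΔT/R = 414 × (66.8 − 18.6) / 37.66 = 529.9 BTU/h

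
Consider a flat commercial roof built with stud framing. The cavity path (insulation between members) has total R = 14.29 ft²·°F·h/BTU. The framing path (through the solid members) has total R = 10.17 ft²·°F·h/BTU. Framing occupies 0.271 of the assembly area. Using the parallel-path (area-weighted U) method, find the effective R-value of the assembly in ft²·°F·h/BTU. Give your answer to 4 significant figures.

12.88 ft²·°F·h/BTU

U_eff = 0.729/14.29 + 0.271/10.17 = 0.051015 + 0.026647 = 0.077662
R_eff = 1/U_eff = 12.876 ft²·°F·h/BTU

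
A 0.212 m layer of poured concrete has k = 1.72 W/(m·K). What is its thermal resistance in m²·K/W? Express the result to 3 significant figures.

R = L/k = 0.212/1.72 = 0.1233 m²·K/W

0.123 m²·K/W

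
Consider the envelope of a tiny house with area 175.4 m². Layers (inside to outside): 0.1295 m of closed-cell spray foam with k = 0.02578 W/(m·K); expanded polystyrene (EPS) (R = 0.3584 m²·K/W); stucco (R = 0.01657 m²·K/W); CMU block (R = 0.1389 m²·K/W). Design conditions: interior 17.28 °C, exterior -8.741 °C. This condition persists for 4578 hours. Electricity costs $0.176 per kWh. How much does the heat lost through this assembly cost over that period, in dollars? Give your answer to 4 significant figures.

664.1 dollars

0.1295/0.02578 = 5.0233
R_total = 5.0233 + 0.3584 + 0.01657 + 0.1389 = 5.5371 m²·K/W
Q = 175.4 × (17.28 − (-8.741)) / 5.5371 = 824.27 W
E = 824.27 W × 4578 h / 1000 = 3773.5 kWh
Cost = 3773.5 × 0.176 = $664.13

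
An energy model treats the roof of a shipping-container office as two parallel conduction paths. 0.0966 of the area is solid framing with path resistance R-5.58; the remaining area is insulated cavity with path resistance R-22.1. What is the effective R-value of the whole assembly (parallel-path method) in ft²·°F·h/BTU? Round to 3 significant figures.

17.2 ft²·°F·h/BTU

U_eff = 0.9034/22.1 + 0.0966/5.58 = 0.04088 + 0.01731 = 0.05819
R_eff = 1/U_eff = 17.19 ft²·°F·h/BTU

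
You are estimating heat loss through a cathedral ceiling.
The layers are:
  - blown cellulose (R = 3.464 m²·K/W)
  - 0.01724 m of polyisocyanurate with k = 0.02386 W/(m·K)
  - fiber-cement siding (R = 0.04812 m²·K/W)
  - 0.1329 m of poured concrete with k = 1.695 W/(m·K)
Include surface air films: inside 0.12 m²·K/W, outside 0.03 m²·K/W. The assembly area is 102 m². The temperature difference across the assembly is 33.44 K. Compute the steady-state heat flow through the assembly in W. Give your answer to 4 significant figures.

0.01724/0.02386 = 0.72255
0.1329/1.695 = 0.078407
R_total = 0.12 + 3.464 + 0.72255 + 0.04812 + 0.078407 + 0.03 = 4.4631 m²·K/W
Q = A·ΔT/R = 102 × 33.44 / 4.4631 = 764.24 W

764.2 W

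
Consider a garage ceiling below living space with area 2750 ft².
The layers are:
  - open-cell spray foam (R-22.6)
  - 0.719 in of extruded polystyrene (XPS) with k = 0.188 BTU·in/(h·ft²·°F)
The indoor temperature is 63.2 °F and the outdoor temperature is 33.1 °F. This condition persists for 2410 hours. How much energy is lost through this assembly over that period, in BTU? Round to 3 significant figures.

7550000 BTU

0.719/0.188 = 3.824
R_total = 22.6 + 3.824 = 26.42 ft²·°F·h/BTU
Q = 2750 × (63.2 − 33.1) / 26.42 = 3133 BTU/h
E = 3133 × 2410 = 7549000 BTU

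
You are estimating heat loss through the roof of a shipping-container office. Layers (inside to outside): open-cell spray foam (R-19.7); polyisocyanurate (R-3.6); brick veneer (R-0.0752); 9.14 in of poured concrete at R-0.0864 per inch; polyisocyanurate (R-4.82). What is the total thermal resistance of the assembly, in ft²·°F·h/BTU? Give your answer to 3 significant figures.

9.14 × 0.0864 = 0.7897
R_total = 19.7 + 3.6 + 0.0752 + 0.7897 + 4.82 = 28.98 ft²·°F·h/BTU

29.0 ft²·°F·h/BTU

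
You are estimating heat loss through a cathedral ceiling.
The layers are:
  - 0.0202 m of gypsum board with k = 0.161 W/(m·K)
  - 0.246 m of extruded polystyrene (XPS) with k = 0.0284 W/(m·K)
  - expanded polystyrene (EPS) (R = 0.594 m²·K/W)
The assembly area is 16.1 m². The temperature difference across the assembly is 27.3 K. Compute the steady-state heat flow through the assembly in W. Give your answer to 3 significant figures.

0.0202/0.161 = 0.1255
0.246/0.0284 = 8.662
R_total = 0.1255 + 8.662 + 0.594 = 9.381 m²·K/W
Q = A·ΔT/R = 16.1 × 27.3 / 9.381 = 46.85 W

46.9 W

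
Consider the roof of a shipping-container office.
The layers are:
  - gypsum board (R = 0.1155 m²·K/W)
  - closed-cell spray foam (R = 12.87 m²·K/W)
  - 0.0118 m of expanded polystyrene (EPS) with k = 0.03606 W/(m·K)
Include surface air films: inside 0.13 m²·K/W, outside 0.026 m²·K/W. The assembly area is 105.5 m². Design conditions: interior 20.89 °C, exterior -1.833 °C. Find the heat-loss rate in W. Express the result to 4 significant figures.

0.0118/0.03606 = 0.32723
R_total = 0.13 + 0.1155 + 12.87 + 0.32723 + 0.026 = 13.469 m²·K/W
Q = A·ΔT/R = 105.5 × (20.89 − (-1.833)) / 13.469 = 177.99 W

178.0 W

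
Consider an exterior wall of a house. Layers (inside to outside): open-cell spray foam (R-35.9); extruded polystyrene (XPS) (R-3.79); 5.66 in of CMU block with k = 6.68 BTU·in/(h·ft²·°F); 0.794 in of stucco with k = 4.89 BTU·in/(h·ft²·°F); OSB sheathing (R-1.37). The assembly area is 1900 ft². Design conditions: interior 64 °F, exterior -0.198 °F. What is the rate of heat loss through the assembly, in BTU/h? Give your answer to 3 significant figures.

2900 BTU/h

5.66/6.68 = 0.8473
0.794/4.89 = 0.1624
R_total = 35.9 + 3.79 + 0.8473 + 0.1624 + 1.37 = 42.07 ft²·°F·h/BTU
Q = A·ΔT/R = 1900 × (64 − (-0.198)) / 42.07 = 2899 BTU/h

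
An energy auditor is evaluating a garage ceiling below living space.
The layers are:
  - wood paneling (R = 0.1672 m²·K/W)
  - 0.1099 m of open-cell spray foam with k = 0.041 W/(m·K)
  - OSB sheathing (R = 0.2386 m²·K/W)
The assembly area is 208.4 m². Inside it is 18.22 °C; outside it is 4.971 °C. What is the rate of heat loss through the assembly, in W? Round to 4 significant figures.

894.6 W

0.1099/0.041 = 2.6805
R_total = 0.1672 + 2.6805 + 0.2386 = 3.0863 m²·K/W
Q = A·ΔT/R = 208.4 × (18.22 − 4.971) / 3.0863 = 894.63 W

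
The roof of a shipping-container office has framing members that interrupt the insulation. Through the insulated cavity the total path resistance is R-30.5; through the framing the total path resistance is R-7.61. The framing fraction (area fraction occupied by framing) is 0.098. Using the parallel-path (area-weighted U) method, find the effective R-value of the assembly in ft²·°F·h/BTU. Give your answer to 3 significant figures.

U_eff = 0.902/30.5 + 0.098/7.61 = 0.02957 + 0.01288 = 0.04245
R_eff = 1/U_eff = 23.56 ft²·°F·h/BTU

23.6 ft²·°F·h/BTU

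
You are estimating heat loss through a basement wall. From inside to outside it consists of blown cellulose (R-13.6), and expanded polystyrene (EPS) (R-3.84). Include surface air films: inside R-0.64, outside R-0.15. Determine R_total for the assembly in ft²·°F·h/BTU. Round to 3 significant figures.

18.2 ft²·°F·h/BTU

R_total = 0.64 + 13.6 + 3.84 + 0.15 = 18.23 ft²·°F·h/BTU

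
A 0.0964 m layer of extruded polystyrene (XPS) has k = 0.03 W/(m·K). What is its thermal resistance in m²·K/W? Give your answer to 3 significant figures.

R = L/k = 0.0964/0.03 = 3.213 m²·K/W

3.21 m²·K/W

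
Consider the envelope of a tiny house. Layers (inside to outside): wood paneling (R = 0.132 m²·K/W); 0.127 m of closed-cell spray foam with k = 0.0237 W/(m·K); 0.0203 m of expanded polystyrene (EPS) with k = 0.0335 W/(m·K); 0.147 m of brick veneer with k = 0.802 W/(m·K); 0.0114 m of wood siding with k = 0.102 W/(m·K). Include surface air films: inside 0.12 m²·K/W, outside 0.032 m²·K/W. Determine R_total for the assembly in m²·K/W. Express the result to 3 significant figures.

0.127/0.0237 = 5.359
0.0203/0.0335 = 0.606
0.147/0.802 = 0.1833
0.0114/0.102 = 0.1118
R_total = 0.12 + 0.132 + 5.359 + 0.606 + 0.1833 + 0.1118 + 0.032 = 6.544 m²·K/W

6.54 m²·K/W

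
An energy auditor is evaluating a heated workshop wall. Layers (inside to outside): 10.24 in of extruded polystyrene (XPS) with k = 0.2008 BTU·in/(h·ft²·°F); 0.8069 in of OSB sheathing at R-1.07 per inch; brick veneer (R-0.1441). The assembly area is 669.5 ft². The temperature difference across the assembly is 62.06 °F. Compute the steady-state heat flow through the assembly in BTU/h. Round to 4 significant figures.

10.24/0.2008 = 50.996
0.8069 × 1.07 = 0.86338
R_total = 50.996 + 0.86338 + 0.1441 = 52.003 ft²·°F·h/BTU
Q = A·ΔT/R = 669.5 × 62.06 / 52.003 = 798.97 BTU/h

799.0 BTU/h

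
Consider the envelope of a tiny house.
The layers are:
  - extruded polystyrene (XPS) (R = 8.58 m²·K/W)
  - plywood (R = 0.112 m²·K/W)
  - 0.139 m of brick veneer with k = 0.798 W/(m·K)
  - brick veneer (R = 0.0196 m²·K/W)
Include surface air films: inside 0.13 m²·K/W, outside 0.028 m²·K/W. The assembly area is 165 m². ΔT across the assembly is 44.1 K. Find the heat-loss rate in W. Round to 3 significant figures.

0.139/0.798 = 0.1742
R_total = 0.13 + 8.58 + 0.112 + 0.1742 + 0.0196 + 0.028 = 9.044 m²·K/W
Q = A·ΔT/R = 165 × 44.1 / 9.044 = 804.6 W

805 W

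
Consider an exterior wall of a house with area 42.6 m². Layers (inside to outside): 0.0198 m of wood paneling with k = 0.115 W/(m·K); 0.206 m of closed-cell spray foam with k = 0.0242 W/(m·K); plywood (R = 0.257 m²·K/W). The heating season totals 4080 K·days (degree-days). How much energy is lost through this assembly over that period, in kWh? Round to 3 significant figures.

467 kWh

0.0198/0.115 = 0.1722
0.206/0.0242 = 8.512
R_total = 0.1722 + 8.512 + 0.257 = 8.942 m²·K/W
E = A × HDD × 24 / R / 1000 = 42.6 × 4080 × 24 / 8.942 / 1000 = 466.5 kWh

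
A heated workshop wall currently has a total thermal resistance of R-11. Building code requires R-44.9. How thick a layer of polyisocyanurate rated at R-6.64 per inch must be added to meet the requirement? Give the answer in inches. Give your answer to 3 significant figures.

5.11 in

ΔR = 44.9 − 11 = 33.9 ft²·°F·h/BTU
L = ΔR / (R/in) = 33.9/6.64 = 5.105 in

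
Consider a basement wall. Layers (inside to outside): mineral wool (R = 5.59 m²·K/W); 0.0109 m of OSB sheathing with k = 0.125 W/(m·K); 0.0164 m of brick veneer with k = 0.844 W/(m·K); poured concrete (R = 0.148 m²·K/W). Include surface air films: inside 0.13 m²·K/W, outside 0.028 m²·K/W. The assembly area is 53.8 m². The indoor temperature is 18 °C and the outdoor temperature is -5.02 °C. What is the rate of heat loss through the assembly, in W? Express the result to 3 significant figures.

0.0109/0.125 = 0.0872
0.0164/0.844 = 0.01943
R_total = 0.13 + 5.59 + 0.0872 + 0.01943 + 0.148 + 0.028 = 6.003 m²·K/W
Q = A·ΔT/R = 53.8 × (18 − (-5.02)) / 6.003 = 206.3 W

206 W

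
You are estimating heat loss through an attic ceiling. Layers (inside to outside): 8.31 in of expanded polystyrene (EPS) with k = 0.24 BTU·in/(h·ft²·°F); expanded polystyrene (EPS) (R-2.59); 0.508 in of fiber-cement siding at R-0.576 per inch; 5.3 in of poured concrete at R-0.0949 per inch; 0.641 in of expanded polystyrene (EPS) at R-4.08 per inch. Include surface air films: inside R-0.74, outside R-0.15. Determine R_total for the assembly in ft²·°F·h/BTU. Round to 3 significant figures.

8.31/0.24 = 34.62
0.508 × 0.576 = 0.2926
5.3 × 0.0949 = 0.503
0.641 × 4.08 = 2.615
R_total = 0.74 + 34.62 + 2.59 + 0.2926 + 0.503 + 2.615 + 0.15 = 41.52 ft²·°F·h/BTU

41.5 ft²·°F·h/BTU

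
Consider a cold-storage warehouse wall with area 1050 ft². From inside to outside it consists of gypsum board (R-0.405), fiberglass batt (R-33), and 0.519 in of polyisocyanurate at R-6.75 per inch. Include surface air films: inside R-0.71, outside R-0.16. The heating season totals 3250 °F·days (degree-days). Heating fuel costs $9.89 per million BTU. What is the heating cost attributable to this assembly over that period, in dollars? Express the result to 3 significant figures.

0.519 × 6.75 = 3.503
R_total = 0.71 + 0.405 + 33 + 3.503 + 0.16 = 37.78 ft²·°F·h/BTU
E = A × HDD × 24 / R = 1050 × 3250 × 24 / 37.78 = 2168000 BTU
Cost = 2168000/10⁶ × 9.89 = $21.44

21.4 dollars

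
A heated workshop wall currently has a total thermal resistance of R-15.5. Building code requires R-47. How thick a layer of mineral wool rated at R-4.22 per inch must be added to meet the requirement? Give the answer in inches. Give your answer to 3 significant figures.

7.46 in

ΔR = 47 − 15.5 = 31.5 ft²·°F·h/BTU
L = ΔR / (R/in) = 31.5/4.22 = 7.464 in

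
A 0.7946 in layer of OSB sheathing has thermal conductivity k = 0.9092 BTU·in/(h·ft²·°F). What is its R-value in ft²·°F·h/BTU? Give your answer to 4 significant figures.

0.8740 ft²·°F·h/BTU

R = L/k = 0.7946/0.9092 = 0.87396 ft²·°F·h/BTU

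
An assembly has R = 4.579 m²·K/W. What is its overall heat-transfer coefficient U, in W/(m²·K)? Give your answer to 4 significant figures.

0.2184 W/(m²·K)

U = 1/R = 1/4.579 = 0.21839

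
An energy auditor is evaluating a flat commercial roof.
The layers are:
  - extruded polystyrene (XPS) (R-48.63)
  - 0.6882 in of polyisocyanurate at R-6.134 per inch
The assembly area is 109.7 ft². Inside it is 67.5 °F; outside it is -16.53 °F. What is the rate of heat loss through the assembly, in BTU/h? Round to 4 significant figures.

0.6882 × 6.134 = 4.2214
R_total = 48.63 + 4.2214 = 52.851 ft²·°F·h/BTU
Q = A·ΔT/R = 109.7 × (67.5 − (-16.53)) / 52.851 = 174.42 BTU/h

174.4 BTU/h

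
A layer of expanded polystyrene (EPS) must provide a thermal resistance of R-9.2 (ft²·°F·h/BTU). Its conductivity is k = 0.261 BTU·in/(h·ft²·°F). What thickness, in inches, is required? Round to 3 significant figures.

2.40 in

L = R × k = 9.2 × 0.261 = 2.401 in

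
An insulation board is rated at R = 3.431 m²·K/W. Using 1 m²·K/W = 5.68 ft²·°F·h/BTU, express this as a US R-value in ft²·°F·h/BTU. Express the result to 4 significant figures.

R_US = 3.431 × 5.68 = 19.488

19.49 ft²·°F·h/BTU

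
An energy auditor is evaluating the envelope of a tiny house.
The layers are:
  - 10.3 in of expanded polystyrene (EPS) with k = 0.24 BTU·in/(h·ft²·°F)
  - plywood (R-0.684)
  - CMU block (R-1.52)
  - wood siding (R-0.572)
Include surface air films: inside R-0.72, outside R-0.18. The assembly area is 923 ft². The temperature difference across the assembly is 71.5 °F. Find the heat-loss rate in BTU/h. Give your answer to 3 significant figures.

10.3/0.24 = 42.92
R_total = 0.72 + 42.92 + 0.684 + 1.52 + 0.572 + 0.18 = 46.59 ft²·°F·h/BTU
Q = A·ΔT/R = 923 × 71.5 / 46.59 = 1416 BTU/h

1420 BTU/h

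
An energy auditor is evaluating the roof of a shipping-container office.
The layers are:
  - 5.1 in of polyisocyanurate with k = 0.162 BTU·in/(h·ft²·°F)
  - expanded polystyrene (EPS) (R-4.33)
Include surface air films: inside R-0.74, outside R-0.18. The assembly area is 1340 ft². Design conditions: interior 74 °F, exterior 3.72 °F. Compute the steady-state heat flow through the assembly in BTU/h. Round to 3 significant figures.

5.1/0.162 = 31.48
R_total = 0.74 + 31.48 + 4.33 + 0.18 = 36.73 ft²·°F·h/BTU
Q = A·ΔT/R = 1340 × (74 − 3.72) / 36.73 = 2564 BTU/h

2560 BTU/h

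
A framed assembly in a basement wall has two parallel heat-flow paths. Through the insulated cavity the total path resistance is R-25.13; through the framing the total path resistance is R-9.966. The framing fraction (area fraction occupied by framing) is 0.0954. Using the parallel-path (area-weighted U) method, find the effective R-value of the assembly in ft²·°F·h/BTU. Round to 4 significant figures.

U_eff = 0.9046/25.13 + 0.0954/9.966 = 0.035997 + 0.0095725 = 0.045569
R_eff = 1/U_eff = 21.945 ft²·°F·h/BTU

21.94 ft²·°F·h/BTU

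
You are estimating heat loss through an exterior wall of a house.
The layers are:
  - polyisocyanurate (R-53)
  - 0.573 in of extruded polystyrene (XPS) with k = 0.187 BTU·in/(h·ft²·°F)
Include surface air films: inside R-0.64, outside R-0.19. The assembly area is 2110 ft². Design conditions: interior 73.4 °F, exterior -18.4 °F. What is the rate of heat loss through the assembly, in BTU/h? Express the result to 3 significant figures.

3400 BTU/h

0.573/0.187 = 3.064
R_total = 0.64 + 53 + 3.064 + 0.19 = 56.89 ft²·°F·h/BTU
Q = A·ΔT/R = 2110 × (73.4 − (-18.4)) / 56.89 = 3405 BTU/h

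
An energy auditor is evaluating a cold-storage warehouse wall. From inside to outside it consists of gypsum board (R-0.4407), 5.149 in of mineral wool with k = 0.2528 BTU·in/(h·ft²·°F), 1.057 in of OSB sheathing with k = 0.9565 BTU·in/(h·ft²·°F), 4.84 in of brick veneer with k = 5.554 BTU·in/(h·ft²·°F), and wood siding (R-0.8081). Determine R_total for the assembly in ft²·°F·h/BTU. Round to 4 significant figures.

5.149/0.2528 = 20.368
1.057/0.9565 = 1.1051
4.84/5.554 = 0.87144
R_total = 0.4407 + 20.368 + 1.1051 + 0.87144 + 0.8081 = 23.593 ft²·°F·h/BTU

23.59 ft²·°F·h/BTU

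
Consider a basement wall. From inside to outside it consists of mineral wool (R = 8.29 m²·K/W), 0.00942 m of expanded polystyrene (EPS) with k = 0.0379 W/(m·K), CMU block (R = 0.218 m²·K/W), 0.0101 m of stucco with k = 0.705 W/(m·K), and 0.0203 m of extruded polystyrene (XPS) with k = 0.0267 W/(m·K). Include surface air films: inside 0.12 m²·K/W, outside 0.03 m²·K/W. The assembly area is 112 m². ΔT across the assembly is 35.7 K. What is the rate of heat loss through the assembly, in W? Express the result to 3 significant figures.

413 W

0.00942/0.0379 = 0.2485
0.0101/0.705 = 0.01433
0.0203/0.0267 = 0.7603
R_total = 0.12 + 8.29 + 0.2485 + 0.218 + 0.01433 + 0.7603 + 0.03 = 9.681 m²·K/W
Q = A·ΔT/R = 112 × 35.7 / 9.681 = 413 W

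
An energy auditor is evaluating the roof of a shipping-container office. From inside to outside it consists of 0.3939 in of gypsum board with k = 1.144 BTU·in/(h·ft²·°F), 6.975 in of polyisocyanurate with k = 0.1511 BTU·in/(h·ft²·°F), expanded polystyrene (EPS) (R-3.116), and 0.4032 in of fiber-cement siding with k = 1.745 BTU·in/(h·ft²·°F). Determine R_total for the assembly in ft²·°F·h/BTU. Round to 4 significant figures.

0.3939/1.144 = 0.34432
6.975/0.1511 = 46.161
0.4032/1.745 = 0.23106
R_total = 0.34432 + 46.161 + 3.116 + 0.23106 = 49.853 ft²·°F·h/BTU

49.85 ft²·°F·h/BTU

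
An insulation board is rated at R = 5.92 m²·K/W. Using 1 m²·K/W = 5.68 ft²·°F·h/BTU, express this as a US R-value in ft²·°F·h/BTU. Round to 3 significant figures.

R_US = 5.92 × 5.68 = 33.63

33.6 ft²·°F·h/BTU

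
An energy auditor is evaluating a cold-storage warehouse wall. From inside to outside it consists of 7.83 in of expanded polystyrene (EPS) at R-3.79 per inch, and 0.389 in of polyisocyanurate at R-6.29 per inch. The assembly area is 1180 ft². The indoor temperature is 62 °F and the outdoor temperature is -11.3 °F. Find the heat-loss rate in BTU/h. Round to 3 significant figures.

2690 BTU/h

7.83 × 3.79 = 29.68
0.389 × 6.29 = 2.447
R_total = 29.68 + 2.447 = 32.12 ft²·°F·h/BTU
Q = A·ΔT/R = 1180 × (62 − (-11.3)) / 32.12 = 2693 BTU/h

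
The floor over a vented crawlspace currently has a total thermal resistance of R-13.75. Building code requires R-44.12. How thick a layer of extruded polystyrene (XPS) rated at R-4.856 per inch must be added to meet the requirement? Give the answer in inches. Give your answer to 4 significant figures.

ΔR = 44.12 − 13.75 = 30.37 ft²·°F·h/BTU
L = ΔR / (R/in) = 30.37/4.856 = 6.2541 in

6.254 in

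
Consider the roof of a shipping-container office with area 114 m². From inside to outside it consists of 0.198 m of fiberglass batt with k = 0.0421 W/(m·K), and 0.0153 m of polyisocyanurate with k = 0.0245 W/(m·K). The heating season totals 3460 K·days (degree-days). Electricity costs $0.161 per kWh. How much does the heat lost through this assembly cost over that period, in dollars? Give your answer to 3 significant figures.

0.198/0.0421 = 4.703
0.0153/0.0245 = 0.6245
R_total = 4.703 + 0.6245 = 5.328 m²·K/W
E = A × HDD × 24 / R / 1000 = 114 × 3460 × 24 / 5.328 / 1000 = 1777 kWh
Cost = 1777 × 0.161 = $286.1

286 dollars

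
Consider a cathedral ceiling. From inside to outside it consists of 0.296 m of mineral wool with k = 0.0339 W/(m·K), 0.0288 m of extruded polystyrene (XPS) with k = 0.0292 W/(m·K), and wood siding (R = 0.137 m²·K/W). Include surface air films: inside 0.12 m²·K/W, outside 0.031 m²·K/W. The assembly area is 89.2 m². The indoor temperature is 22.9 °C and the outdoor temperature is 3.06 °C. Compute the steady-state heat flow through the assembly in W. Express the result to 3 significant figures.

0.296/0.0339 = 8.732
0.0288/0.0292 = 0.9863
R_total = 0.12 + 8.732 + 0.9863 + 0.137 + 0.031 = 10.01 m²·K/W
Q = A·ΔT/R = 89.2 × (22.9 − 3.06) / 10.01 = 176.9 W

177 W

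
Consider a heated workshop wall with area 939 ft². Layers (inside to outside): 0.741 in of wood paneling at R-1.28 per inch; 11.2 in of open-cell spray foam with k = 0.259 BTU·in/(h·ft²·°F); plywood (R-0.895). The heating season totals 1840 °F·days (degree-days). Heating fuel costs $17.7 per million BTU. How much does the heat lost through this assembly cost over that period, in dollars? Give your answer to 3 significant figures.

0.741 × 1.28 = 0.9485
11.2/0.259 = 43.24
R_total = 0.9485 + 43.24 + 0.895 = 45.09 ft²·°F·h/BTU
E = A × HDD × 24 / R = 939 × 1840 × 24 / 45.09 = 919700 BTU
Cost = 919700/10⁶ × 17.7 = $16.28

16.3 dollars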